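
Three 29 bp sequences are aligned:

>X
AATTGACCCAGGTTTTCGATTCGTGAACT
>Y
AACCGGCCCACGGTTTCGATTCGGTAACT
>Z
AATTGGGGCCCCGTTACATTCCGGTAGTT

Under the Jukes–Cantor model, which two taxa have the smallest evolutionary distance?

X and Y

X–Y: 7/29 differ, p = 0.241, d = 0.291.
X–Z: 15/29 differ, p = 0.517, d = 0.878.
Y–Z: 12/29 differ, p = 0.414, d = 0.602.
The smallest distance is between X and Y.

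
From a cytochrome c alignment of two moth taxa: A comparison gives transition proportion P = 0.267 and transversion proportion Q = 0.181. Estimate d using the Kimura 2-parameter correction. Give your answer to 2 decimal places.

Under the Kimura two-parameter model, d = −½ ln(1 − 2P − Q) − ¼ ln(1 − 2Q).
1 − 2P − Q = 0.285, giving −½ ln(0.285) = 0.627633.
1 − 2Q = 0.638, giving −¼ ln(0.638) = 0.112354.
d = 0.627633 + 0.112354 = 0.739987.

0.74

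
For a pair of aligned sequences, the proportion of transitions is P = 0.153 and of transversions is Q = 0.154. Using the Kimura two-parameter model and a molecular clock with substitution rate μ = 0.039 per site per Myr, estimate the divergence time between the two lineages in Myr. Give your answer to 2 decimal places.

Under the Kimura two-parameter model, d = −½ ln(1 − 2P − Q) − ¼ ln(1 − 2Q).
1 − 2P − Q = 0.54, giving −½ ln(0.54) = 0.308093.
1 − 2Q = 0.692, giving −¼ ln(0.692) = 0.092042.
d = 0.308093 + 0.092042 = 0.400135.
Under a molecular clock d = 2μt, so t = d/(2μ) = 0.400135 / (2 × 0.039) = 5.13 Myr.

5.13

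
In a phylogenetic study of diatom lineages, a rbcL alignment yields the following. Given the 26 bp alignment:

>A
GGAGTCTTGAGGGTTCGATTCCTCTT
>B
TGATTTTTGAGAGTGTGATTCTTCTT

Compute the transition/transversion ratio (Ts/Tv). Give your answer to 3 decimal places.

Transitions are A↔G and C↔T; transversions are all other mismatches.
Transitions: 4. Transversions: 3.
R = 4/3 = 1.333333… ≈ 1.333 (to 3 d.p.).

1.333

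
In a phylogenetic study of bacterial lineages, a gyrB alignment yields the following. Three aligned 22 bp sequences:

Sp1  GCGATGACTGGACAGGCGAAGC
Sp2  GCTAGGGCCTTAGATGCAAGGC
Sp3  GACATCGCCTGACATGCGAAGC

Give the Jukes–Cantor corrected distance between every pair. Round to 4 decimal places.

d(Sp1,Sp2) = 0.6987, d(Sp1,Sp3) = 0.4141, d(Sp2,Sp3) = 0.4975

Sp1–Sp2: 10/22 sites differ → p ≈ 0.454545, d = −0.75 ln(1 − 0.60606) = 0.698667 ≈ 0.6987.
Sp1–Sp3: 7/22 sites differ → p ≈ 0.318182, d = −0.75 ln(1 − 0.424243) = 0.414052 ≈ 0.4141.
Sp2–Sp3: 8/22 sites differ → p ≈ 0.363636, d = −0.75 ln(1 − 0.484848) = 0.497470 ≈ 0.4975.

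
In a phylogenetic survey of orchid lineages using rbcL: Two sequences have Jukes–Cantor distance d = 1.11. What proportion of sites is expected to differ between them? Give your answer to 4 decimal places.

p = (3/4)(1 − e^(−4d/3)) = 0.75 × (1 − e^(-1.48)) = 0.75 × (1 − 0.227638) = 0.579272.

0.5793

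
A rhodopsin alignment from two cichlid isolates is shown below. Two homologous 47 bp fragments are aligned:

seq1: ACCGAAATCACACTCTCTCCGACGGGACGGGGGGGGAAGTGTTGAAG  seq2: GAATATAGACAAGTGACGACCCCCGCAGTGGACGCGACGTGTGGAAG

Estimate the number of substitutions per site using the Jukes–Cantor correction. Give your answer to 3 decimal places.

0.926

The sequences differ at 25 of 47 sites, so p = 25/47 ≈ 0.531915.
d = −(3/4) ln(1 − 4p/3) = −0.75 ln(1 − 0.70922) = −0.75 ln(0.29078)
  = −0.75 × (-1.235188) = 0.926391 substitutions/site.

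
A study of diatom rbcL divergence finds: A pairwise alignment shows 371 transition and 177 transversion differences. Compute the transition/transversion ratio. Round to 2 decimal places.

R = 371/177 = 2.096045… ≈ 2.10 (to 2 d.p.).

2.10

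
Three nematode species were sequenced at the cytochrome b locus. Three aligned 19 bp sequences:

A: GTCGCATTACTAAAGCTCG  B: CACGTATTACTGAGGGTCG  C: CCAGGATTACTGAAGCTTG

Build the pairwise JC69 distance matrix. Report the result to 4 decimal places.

A–B: 6/19 sites differ → p ≈ 0.315789, d = −0.75 ln(1 − 0.421052) = 0.409907 ≈ 0.4099.
A–C: 6/19 sites differ → p ≈ 0.315789, d = −0.75 ln(1 − 0.421052) = 0.409907 ≈ 0.4099.
B–C: 6/19 sites differ → p ≈ 0.315789, d = −0.75 ln(1 − 0.421052) = 0.409907 ≈ 0.4099.

d(A,B) = 0.4099, d(A,C) = 0.4099, d(B,C) = 0.4099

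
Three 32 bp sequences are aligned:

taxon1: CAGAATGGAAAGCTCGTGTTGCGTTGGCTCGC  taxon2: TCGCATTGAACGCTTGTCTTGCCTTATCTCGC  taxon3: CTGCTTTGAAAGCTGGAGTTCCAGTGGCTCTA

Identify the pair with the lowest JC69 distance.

taxon1–taxon2: 10/32 differ, p = 0.313, d = 0.404.
taxon1–taxon3: 11/32 differ, p = 0.344, d = 0.460.
taxon2–taxon3: 14/32 differ, p = 0.438, d = 0.657.
The smallest distance is between taxon1 and taxon2.

taxon1 and taxon2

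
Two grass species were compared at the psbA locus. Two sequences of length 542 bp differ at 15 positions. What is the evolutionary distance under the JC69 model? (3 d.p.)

0.028

p = 15/542 ≈ 0.027675.
d = −(3/4) ln(1 − 4p/3) = −0.75 ln(1 − 0.0369) = −0.75 ln(0.9631)
  = −0.75 × (-0.037598) = 0.028199 substitutions/site.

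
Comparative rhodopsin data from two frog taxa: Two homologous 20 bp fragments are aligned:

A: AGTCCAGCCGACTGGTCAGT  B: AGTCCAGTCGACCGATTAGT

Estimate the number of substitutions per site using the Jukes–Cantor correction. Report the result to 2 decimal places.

0.23

The sequences differ at 4 of 20 sites (8, 13, 15, 17), so p = 4/20 = 0.2.
d = −(3/4) ln(1 − 4p/3) = −0.75 ln(1 − 0.266667) = −0.75 ln(0.733333)
  = −0.75 × (-0.310155) = 0.232616 substitutions/site.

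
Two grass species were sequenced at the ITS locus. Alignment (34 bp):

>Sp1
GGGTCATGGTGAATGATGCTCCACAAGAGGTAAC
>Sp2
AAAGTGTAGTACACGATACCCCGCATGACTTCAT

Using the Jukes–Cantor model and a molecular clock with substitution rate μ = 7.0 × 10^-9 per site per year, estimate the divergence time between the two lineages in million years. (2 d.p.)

The sequences differ at 18 of 34 sites, so p = 18/34 ≈ 0.529412.
d = −(3/4) ln(1 − 4p/3) = −0.75 ln(1 − 0.705883) = −0.75 ln(0.294117)
  = −0.75 × (-1.223778) = 0.917834 substitutions/site.
Under a molecular clock d = 2μt, so t = d/(2μ) = 0.917834 / (2 × 7.0 × 10^-9) = 65.56 million years.

65.56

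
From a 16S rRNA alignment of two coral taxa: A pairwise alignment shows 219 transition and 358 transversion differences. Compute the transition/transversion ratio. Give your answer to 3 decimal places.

0.612

R = 219/358 = 0.611731… ≈ 0.612 (to 3 d.p.).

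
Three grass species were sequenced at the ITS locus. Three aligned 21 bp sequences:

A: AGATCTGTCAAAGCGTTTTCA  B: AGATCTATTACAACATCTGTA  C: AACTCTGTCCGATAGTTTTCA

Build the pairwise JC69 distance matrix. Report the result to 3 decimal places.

A–B: 8/21 sites differ → p ≈ 0.380952, d = −0.75 ln(1 − 0.507936) = 0.531860 ≈ 0.532.
A–C: 6/21 sites differ → p ≈ 0.285714, d = −0.75 ln(1 − 0.380952) = 0.359679 ≈ 0.360.
B–C: 12/21 sites differ → p ≈ 0.571429, d = −0.75 ln(1 − 0.761905) = 1.076314 ≈ 1.076.

d(A,B) = 0.532, d(A,C) = 0.360, d(B,C) = 1.076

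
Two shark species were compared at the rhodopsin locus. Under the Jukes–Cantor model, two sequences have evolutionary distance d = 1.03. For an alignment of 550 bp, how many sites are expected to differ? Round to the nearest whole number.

Invert JC69: p = (3/4)(1 − e^(−4d/3)) = 0.75 × (1 − e^(-1.373333)) = 0.75 × (1 − 0.253261) = 0.560054.
Expected differing sites = pL ≈ 0.560054 × 550 = 308.0297 ≈ 308.

308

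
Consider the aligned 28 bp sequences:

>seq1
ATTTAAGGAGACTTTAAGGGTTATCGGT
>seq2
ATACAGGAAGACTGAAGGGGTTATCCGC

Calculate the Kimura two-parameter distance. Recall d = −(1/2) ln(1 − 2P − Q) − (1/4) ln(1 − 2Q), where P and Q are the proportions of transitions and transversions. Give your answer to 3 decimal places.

Of 28 sites, 5 differences are transitions and 4 are transversions, so P = 5/28 ≈ 0.178571 and Q = 4/28 ≈ 0.142857.
Under the Kimura two-parameter model, d = −½ ln(1 − 2P − Q) − ¼ ln(1 − 2Q).
1 − 2P − Q = 0.500001, giving −½ ln(0.500001) = 0.346573.
1 − 2Q = 0.714286, giving −¼ ln(0.714286) = 0.084118.
d = 0.346573 + 0.084118 = 0.430691.

0.431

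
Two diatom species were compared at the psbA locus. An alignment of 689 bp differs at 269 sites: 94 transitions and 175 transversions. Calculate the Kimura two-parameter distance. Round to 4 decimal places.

0.5515

P = 94/689 ≈ 0.13643 and Q = 175/689 ≈ 0.253991.
Under the Kimura two-parameter model, d = −½ ln(1 − 2P − Q) − ¼ ln(1 − 2Q).
1 − 2P − Q = 0.473149, giving −½ ln(0.473149) = 0.374172.
1 − 2Q = 0.492018, giving −¼ ln(0.492018) = 0.177310.
d = 0.374172 + 0.177310 = 0.551482.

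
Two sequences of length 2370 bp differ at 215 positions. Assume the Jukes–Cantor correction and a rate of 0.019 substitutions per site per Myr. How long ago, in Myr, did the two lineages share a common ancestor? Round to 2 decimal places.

p = 215/2370 ≈ 0.090717.
d = −(3/4) ln(1 − 4p/3) = −0.75 ln(1 − 0.120956) = −0.75 ln(0.879044)
  = −0.75 × (-0.128920) = 0.096690 substitutions/site.
Under a molecular clock d = 2μt, so t = d/(2μ) = 0.096690 / (2 × 0.019) = 2.54 Myr.

2.54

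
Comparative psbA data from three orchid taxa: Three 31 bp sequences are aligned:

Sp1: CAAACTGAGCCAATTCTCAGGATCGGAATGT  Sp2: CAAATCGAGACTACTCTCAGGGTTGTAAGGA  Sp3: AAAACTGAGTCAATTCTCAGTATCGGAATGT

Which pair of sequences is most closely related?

Sp1–Sp2: 10/31 differ, p = 0.323, d = 0.422.
Sp1–Sp3: 3/31 differ, p = 0.097, d = 0.104.
Sp2–Sp3: 12/31 differ, p = 0.387, d = 0.544.
The smallest distance is between Sp1 and Sp3.

Sp1 and Sp3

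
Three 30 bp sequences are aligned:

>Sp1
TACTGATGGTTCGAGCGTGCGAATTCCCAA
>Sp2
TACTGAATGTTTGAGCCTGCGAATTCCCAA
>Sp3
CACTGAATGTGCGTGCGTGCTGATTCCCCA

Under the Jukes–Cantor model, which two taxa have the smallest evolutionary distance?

Sp1 and Sp2

Sp1–Sp2: 4/30 differ, p = 0.133, d = 0.147.
Sp1–Sp3: 8/30 differ, p = 0.267, d = 0.330.
Sp2–Sp3: 8/30 differ, p = 0.267, d = 0.330.
The smallest distance is between Sp1 and Sp2.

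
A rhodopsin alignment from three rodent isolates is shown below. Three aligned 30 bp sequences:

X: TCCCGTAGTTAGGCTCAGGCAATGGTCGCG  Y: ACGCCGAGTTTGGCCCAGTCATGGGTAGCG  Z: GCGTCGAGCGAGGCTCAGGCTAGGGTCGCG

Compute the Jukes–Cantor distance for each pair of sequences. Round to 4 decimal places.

d(X,Y) = 0.4408, d(X,Z) = 0.3831, d(Y,Z) = 0.4408

X–Y: 10/30 sites differ → p ≈ 0.333333, d = −0.75 ln(1 − 0.444444) = 0.440839 ≈ 0.4408.
X–Z: 9/30 sites differ → p = 0.3, d = −0.75 ln(1 − 0.4) = 0.383119 ≈ 0.3831.
Y–Z: 10/30 sites differ → p ≈ 0.333333, d = −0.75 ln(1 − 0.444444) = 0.440839 ≈ 0.4408.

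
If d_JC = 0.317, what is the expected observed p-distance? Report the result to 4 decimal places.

0.2585

p = (3/4)(1 − e^(−4d/3)) = 0.75 × (1 − e^(-0.422667)) = 0.75 × (1 − 0.655297) = 0.258527.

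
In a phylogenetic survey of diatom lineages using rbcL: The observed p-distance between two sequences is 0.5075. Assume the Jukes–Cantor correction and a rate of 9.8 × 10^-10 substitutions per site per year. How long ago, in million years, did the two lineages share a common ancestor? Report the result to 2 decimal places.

d = −(3/4) ln(1 − 4p/3) = −0.75 ln(1 − 0.676667) = −0.75 ln(0.323333)
  = −0.75 × (-1.129073) = 0.846805 substitutions/site.
Under a molecular clock d = 2μt, so t = d/(2μ) = 0.846805 / (2 × 9.8 × 10^-10) = 432.04 million years.

432.04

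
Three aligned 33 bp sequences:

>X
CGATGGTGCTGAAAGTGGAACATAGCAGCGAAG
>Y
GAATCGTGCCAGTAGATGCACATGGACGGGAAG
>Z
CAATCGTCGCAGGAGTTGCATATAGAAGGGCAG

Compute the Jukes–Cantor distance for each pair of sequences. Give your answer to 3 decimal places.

d(X,Y) = 0.625, d(X,Z) = 0.625, d(Y,Z) = 0.339

X–Y: 14/33 sites differ → p ≈ 0.424242, d = −0.75 ln(1 − 0.565656) = 0.625439 ≈ 0.625.
X–Z: 14/33 sites differ → p ≈ 0.424242, d = −0.75 ln(1 − 0.565656) = 0.625439 ≈ 0.625.
Y–Z: 9/33 sites differ → p ≈ 0.272727, d = −0.75 ln(1 − 0.363636) = 0.338988 ≈ 0.339.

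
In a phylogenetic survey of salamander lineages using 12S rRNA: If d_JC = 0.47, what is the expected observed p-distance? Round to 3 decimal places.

0.349

p = (3/4)(1 − e^(−4d/3)) = 0.75 × (1 − e^(-0.626667)) = 0.75 × (1 − 0.534370) = 0.349223.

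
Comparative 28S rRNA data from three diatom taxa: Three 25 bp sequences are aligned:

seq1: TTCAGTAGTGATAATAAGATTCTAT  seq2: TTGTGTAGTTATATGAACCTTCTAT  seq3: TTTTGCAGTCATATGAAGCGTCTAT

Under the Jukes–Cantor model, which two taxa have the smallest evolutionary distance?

seq2 and seq3

seq1–seq2: 7/25 differ, p = 0.280, d = 0.351.
seq1–seq3: 8/25 differ, p = 0.320, d = 0.417.
seq2–seq3: 5/25 differ, p = 0.200, d = 0.233.
The smallest distance is between seq2 and seq3.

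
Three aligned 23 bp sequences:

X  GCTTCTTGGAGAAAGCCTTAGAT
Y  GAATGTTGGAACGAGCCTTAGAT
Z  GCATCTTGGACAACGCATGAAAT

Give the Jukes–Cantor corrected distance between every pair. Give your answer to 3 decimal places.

X–Y: 6/23 sites differ → p ≈ 0.26087, d = −0.75 ln(1 − 0.347827) = 0.320584 ≈ 0.321.
X–Z: 6/23 sites differ → p ≈ 0.26087, d = −0.75 ln(1 − 0.347827) = 0.320584 ≈ 0.321.
Y–Z: 9/23 sites differ → p ≈ 0.391304, d = −0.75 ln(1 − 0.521739) = 0.553199 ≈ 0.553.

d(X,Y) = 0.321, d(X,Z) = 0.321, d(Y,Z) = 0.553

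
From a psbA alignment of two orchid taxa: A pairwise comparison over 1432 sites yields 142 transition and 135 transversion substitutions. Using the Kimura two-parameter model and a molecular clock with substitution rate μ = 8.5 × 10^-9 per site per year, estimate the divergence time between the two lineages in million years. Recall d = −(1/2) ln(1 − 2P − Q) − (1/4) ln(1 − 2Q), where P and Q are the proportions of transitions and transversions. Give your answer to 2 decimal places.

P = 142/1432 ≈ 0.099162 and Q = 135/1432 ≈ 0.094274.
Under the Kimura two-parameter model, d = −½ ln(1 − 2P − Q) − ¼ ln(1 − 2Q).
1 − 2P − Q = 0.707402, giving −½ ln(0.707402) = 0.173078.
1 − 2Q = 0.811452, giving −¼ ln(0.811452) = 0.052233.
d = 0.173078 + 0.052233 = 0.225311.
Under a molecular clock d = 2μt, so t = d/(2μ) = 0.225311 / (2 × 8.5 × 10^-9) = 13.25 million years.

13.25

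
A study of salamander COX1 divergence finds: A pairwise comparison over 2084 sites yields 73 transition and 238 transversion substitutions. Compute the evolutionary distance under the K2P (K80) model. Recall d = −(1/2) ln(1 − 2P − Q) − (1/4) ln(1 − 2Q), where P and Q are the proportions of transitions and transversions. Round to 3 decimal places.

P = 73/2084 ≈ 0.035029 and Q = 238/2084 ≈ 0.114203.
Under the Kimura two-parameter model, d = −½ ln(1 − 2P − Q) − ¼ ln(1 − 2Q).
1 − 2P − Q = 0.815739, giving −½ ln(0.815739) = 0.101830.
1 − 2Q = 0.771594, giving −¼ ln(0.771594) = 0.064824.
d = 0.101830 + 0.064824 = 0.166654.

0.167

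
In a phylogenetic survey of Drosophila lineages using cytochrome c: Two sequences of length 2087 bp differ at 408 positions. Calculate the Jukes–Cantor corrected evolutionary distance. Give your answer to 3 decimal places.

p = 408/2087 ≈ 0.195496.
d = −(3/4) ln(1 − 4p/3) = −0.75 ln(1 − 0.260661) = −0.75 ln(0.739339)
  = −0.75 × (-0.301999) = 0.226499 substitutions/site.

0.226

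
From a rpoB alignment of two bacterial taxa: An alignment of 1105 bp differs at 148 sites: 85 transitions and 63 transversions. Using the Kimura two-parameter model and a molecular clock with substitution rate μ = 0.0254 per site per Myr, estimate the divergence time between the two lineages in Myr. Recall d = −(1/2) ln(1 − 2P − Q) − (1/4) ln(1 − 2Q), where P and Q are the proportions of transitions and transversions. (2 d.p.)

P = 85/1105 ≈ 0.076923 and Q = 63/1105 ≈ 0.057014.
Under the Kimura two-parameter model, d = −½ ln(1 − 2P − Q) − ¼ ln(1 − 2Q).
1 − 2P − Q = 0.78914, giving −½ ln(0.78914) = 0.118406.
1 − 2Q = 0.885972, giving −¼ ln(0.885972) = 0.030267.
d = 0.118406 + 0.030267 = 0.148673.
Under a molecular clock d = 2μt, so t = d/(2μ) = 0.148673 / (2 × 0.0254) = 2.93 Myr.

2.93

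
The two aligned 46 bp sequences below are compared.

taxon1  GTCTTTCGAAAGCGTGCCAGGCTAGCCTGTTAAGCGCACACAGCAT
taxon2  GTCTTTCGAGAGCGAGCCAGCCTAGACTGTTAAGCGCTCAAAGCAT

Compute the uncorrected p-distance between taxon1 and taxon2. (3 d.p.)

The sequences differ at 6 of 46 positions (sites 10, 15, 21, 26, 38, 41).
p = 6/46 = 0.130434… ≈ 0.130 (to 3 d.p.).

0.130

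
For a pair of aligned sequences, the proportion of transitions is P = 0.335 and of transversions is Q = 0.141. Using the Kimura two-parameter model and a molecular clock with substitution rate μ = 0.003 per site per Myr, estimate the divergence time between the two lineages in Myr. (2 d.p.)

Under the Kimura two-parameter model, d = −½ ln(1 − 2P − Q) − ¼ ln(1 − 2Q).
1 − 2P − Q = 0.189, giving −½ ln(0.189) = 0.833004.
1 − 2Q = 0.718, giving −¼ ln(0.718) = 0.082821.
d = 0.833004 + 0.082821 = 0.915825.
Under a molecular clock d = 2μt, so t = d/(2μ) = 0.915825 / (2 × 0.003) = 152.64 Myr.

152.64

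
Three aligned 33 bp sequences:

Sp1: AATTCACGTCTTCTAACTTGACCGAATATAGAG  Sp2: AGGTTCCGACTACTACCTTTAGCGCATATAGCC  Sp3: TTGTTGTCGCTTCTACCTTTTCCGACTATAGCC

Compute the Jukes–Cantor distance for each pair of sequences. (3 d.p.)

Sp1–Sp2: 12/33 sites differ → p ≈ 0.363636, d = −0.75 ln(1 − 0.484848) = 0.497470 ≈ 0.497.
Sp1–Sp3: 14/33 sites differ → p ≈ 0.424242, d = −0.75 ln(1 − 0.565656) = 0.625439 ≈ 0.625.
Sp2–Sp3: 11/33 sites differ → p ≈ 0.333333, d = −0.75 ln(1 − 0.444444) = 0.440839 ≈ 0.441.

d(Sp1,Sp2) = 0.497, d(Sp1,Sp3) = 0.625, d(Sp2,Sp3) = 0.441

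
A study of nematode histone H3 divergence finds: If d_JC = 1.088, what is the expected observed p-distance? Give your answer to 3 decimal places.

0.574

p = (3/4)(1 − e^(−4d/3)) = 0.75 × (1 − e^(-1.450667)) = 0.75 × (1 − 0.234414) = 0.574190.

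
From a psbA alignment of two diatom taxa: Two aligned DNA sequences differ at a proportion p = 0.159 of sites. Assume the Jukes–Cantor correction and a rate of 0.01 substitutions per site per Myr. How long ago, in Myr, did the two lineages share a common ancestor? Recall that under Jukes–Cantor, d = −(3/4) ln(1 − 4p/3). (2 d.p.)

8.93

d = −(3/4) ln(1 − 4p/3) = −0.75 ln(1 − 0.212) = −0.75 ln(0.788)
  = −0.75 × (-0.238257) = 0.178693 substitutions/site.
Under a molecular clock d = 2μt, so t = d/(2μ) = 0.178693 / (2 × 0.01) = 8.93 Myr.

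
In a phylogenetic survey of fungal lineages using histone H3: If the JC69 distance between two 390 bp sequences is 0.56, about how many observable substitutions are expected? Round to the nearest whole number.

154

Invert JC69: p = (3/4)(1 − e^(−4d/3)) = 0.75 × (1 − e^(-0.746667)) = 0.75 × (1 − 0.473944) = 0.394542.
Expected differing sites = pL ≈ 0.394542 × 390 = 153.87138 ≈ 154.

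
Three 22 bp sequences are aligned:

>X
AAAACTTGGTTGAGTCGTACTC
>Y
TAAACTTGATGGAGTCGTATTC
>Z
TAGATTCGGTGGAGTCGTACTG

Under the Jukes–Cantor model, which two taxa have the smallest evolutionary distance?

X–Y: 4/22 differ, p = 0.182, d = 0.208.
X–Z: 6/22 differ, p = 0.273, d = 0.339.
Y–Z: 6/22 differ, p = 0.273, d = 0.339.
The smallest distance is between X and Y.

X and Y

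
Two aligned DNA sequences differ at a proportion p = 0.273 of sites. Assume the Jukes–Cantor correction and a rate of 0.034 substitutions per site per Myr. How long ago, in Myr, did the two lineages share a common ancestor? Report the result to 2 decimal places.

4.99

d = −(3/4) ln(1 − 4p/3) = −0.75 ln(1 − 0.364) = −0.75 ln(0.636)
  = −0.75 × (-0.452557) = 0.339418 substitutions/site.
Under a molecular clock d = 2μt, so t = d/(2μ) = 0.339418 / (2 × 0.034) = 4.99 Myr.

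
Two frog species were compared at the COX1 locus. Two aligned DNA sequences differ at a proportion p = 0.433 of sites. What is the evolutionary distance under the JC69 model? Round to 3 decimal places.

d = −(3/4) ln(1 − 4p/3) = −0.75 ln(1 − 0.577333) = −0.75 ln(0.422667)
  = −0.75 × (-0.861171) = 0.645878 substitutions/site.

0.646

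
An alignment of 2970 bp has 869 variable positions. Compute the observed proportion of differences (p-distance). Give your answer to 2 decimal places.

p = 869/2970 = 0.292592… ≈ 0.29 (to 2 d.p.).

0.29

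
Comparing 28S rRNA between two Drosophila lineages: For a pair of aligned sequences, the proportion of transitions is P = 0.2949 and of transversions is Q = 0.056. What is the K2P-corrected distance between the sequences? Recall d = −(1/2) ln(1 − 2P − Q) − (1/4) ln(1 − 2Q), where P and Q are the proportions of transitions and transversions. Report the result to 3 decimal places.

Under the Kimura two-parameter model, d = −½ ln(1 − 2P − Q) − ¼ ln(1 − 2Q).
1 − 2P − Q = 0.3542, giving −½ ln(0.3542) = 0.518947.
1 − 2Q = 0.888, giving −¼ ln(0.888) = 0.029696.
d = 0.518947 + 0.029696 = 0.548643.

0.549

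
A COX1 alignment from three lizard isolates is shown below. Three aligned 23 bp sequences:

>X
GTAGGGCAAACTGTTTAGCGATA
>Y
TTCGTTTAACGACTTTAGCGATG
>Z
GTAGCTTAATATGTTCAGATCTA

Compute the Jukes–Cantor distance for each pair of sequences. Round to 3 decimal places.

d(X,Y) = 0.650, d(X,Z) = 0.553, d(Y,Z) = 0.892

X–Y: 10/23 sites differ → p ≈ 0.434783, d = −0.75 ln(1 − 0.579711) = 0.650110 ≈ 0.650.
X–Z: 9/23 sites differ → p ≈ 0.391304, d = −0.75 ln(1 − 0.521739) = 0.553199 ≈ 0.553.
Y–Z: 12/23 sites differ → p ≈ 0.521739, d = −0.75 ln(1 − 0.695652) = 0.892188 ≈ 0.892.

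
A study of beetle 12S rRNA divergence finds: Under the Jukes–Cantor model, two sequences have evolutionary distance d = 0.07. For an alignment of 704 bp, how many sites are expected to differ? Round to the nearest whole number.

Invert JC69: p = (3/4)(1 − e^(−4d/3)) = 0.75 × (1 − e^(-0.093333)) = 0.75 × (1 − 0.910890) = 0.066833.
Expected differing sites = pL ≈ 0.066833 × 704 = 47.050432 ≈ 47.

47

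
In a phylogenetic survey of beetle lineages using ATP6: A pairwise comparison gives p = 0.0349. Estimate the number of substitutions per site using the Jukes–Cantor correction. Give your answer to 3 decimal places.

d = −(3/4) ln(1 − 4p/3) = −0.75 ln(1 − 0.046533) = −0.75 ln(0.953467)
  = −0.75 × (-0.047650) = 0.035738 substitutions/site.

0.036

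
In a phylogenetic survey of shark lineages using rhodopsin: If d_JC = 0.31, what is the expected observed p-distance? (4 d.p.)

p = (3/4)(1 − e^(−4d/3)) = 0.75 × (1 − e^(-0.413333)) = 0.75 × (1 − 0.661442) = 0.253919.

0.2539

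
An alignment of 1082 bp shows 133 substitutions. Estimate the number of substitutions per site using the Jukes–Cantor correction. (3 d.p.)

0.134

p = 133/1082 ≈ 0.122921.
d = −(3/4) ln(1 − 4p/3) = −0.75 ln(1 − 0.163895) = −0.75 ln(0.836105)
  = −0.75 × (-0.179001) = 0.134251 substitutions/site.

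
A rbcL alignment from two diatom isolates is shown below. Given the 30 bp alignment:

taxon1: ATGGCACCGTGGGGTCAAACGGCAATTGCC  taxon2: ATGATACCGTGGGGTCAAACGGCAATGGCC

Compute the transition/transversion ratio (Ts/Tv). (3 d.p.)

Transitions are A↔G and C↔T; transversions are all other mismatches.
Transitions: 2. Transversions: 1.
R = 2/1 = 2.000.

2.000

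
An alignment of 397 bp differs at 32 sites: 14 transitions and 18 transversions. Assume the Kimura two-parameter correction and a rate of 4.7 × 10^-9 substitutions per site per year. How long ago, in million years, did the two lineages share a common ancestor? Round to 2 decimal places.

P = 14/397 ≈ 0.035264 and Q = 18/397 ≈ 0.04534.
Under the Kimura two-parameter model, d = −½ ln(1 − 2P − Q) − ¼ ln(1 − 2Q).
1 − 2P − Q = 0.884132, giving −½ ln(0.884132) = 0.061574.
1 − 2Q = 0.90932, giving −¼ ln(0.90932) = 0.023765.
d = 0.061574 + 0.023765 = 0.085339.
Under a molecular clock d = 2μt, so t = d/(2μ) = 0.085339 / (2 × 4.7 × 10^-9) = 9.08 million years.

9.08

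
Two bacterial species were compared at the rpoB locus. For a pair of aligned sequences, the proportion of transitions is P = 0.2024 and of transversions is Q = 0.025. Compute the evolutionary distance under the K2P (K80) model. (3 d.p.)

0.294

Under the Kimura two-parameter model, d = −½ ln(1 − 2P − Q) − ¼ ln(1 − 2Q).
1 − 2P − Q = 0.5702, giving −½ ln(0.5702) = 0.280884.
1 − 2Q = 0.95, giving −¼ ln(0.95) = 0.012823.
d = 0.280884 + 0.012823 = 0.293707.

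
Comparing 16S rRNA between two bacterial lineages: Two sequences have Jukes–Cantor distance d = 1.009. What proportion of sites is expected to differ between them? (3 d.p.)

0.555

p = (3/4)(1 − e^(−4d/3)) = 0.75 × (1 − e^(-1.345333)) = 0.75 × (1 − 0.260453) = 0.554660.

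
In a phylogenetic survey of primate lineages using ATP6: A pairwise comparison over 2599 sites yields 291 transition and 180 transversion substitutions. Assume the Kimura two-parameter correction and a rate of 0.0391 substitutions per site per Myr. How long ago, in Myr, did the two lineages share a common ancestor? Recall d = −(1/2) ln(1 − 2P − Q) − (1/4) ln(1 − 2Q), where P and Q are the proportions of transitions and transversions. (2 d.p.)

2.70

P = 291/2599 ≈ 0.111966 and Q = 180/2599 ≈ 0.069257.
Under the Kimura two-parameter model, d = −½ ln(1 − 2P − Q) − ¼ ln(1 − 2Q).
1 − 2P − Q = 0.706811, giving −½ ln(0.706811) = 0.173496.
1 − 2Q = 0.861486, giving −¼ ln(0.861486) = 0.037274.
d = 0.173496 + 0.037274 = 0.210770.
Under a molecular clock d = 2μt, so t = d/(2μ) = 0.210770 / (2 × 0.0391) = 2.70 Myr.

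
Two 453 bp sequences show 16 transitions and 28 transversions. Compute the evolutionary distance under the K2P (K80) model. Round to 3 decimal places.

P = 16/453 ≈ 0.03532 and Q = 28/453 ≈ 0.06181.
Under the Kimura two-parameter model, d = −½ ln(1 − 2P − Q) − ¼ ln(1 − 2Q).
1 − 2P − Q = 0.86755, giving −½ ln(0.86755) = 0.071041.
1 − 2Q = 0.87638, giving −¼ ln(0.87638) = 0.032989.
d = 0.071041 + 0.032989 = 0.104030.

0.104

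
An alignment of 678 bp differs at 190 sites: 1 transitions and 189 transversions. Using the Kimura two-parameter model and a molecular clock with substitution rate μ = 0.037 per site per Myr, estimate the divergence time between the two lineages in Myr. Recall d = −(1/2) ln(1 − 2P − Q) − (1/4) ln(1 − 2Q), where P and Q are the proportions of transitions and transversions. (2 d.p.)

4.99

P = 1/678 ≈ 0.001475 and Q = 189/678 ≈ 0.278761.
Under the Kimura two-parameter model, d = −½ ln(1 − 2P − Q) − ¼ ln(1 − 2Q).
1 − 2P − Q = 0.718289, giving −½ ln(0.718289) = 0.165442.
1 − 2Q = 0.442478, giving −¼ ln(0.442478) = 0.203841.
d = 0.165442 + 0.203841 = 0.369283.
Under a molecular clock d = 2μt, so t = d/(2μ) = 0.369283 / (2 × 0.037) = 4.99 Myr.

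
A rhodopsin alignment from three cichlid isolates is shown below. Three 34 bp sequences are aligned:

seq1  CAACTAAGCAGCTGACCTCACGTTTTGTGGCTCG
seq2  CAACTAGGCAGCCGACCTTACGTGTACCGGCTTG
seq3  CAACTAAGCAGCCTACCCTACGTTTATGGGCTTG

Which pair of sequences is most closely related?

seq2 and seq3

seq1–seq2: 8/34 differ, p = 0.235, d = 0.282.
seq1–seq3: 8/34 differ, p = 0.235, d = 0.282.
seq2–seq3: 6/34 differ, p = 0.176, d = 0.201.
The smallest distance is between seq2 and seq3.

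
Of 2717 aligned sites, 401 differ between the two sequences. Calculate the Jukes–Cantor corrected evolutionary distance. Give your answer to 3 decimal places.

0.164

p = 401/2717 ≈ 0.147589.
d = −(3/4) ln(1 − 4p/3) = −0.75 ln(1 − 0.196785) = −0.75 ln(0.803215)
  = −0.75 × (-0.219133) = 0.164350 substitutions/site.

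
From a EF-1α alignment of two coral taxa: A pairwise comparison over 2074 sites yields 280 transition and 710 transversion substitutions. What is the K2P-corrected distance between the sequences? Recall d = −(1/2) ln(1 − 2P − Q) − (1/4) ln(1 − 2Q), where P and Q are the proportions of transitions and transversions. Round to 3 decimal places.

0.762

P = 280/2074 ≈ 0.135005 and Q = 710/2074 ≈ 0.342334.
Under the Kimura two-parameter model, d = −½ ln(1 − 2P − Q) − ¼ ln(1 − 2Q).
1 − 2P − Q = 0.387656, giving −½ ln(0.387656) = 0.473818.
1 − 2Q = 0.315332, giving −¼ ln(0.315332) = 0.288532.
d = 0.473818 + 0.288532 = 0.762350.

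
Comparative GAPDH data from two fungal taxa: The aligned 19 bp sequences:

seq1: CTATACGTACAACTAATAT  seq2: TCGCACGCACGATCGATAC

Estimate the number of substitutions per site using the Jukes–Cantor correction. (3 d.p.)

0.907

The sequences differ at 10 of 19 sites (1, 2, 3, 4, 8, 11, 13, 14, 15, 19), so p = 10/19 ≈ 0.526316.
d = −(3/4) ln(1 − 4p/3) = −0.75 ln(1 − 0.701755) = −0.75 ln(0.298245)
  = −0.75 × (-1.209840) = 0.907380 substitutions/site.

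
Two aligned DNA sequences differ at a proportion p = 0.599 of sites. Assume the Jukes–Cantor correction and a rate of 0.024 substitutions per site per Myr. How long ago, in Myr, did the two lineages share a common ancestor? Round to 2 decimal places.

25.04

d = −(3/4) ln(1 − 4p/3) = −0.75 ln(1 − 0.798667) = −0.75 ln(0.201333)
  = −0.75 × (-1.602795) = 1.202096 substitutions/site.
Under a molecular clock d = 2μt, so t = d/(2μ) = 1.202096 / (2 × 0.024) = 25.04 Myr.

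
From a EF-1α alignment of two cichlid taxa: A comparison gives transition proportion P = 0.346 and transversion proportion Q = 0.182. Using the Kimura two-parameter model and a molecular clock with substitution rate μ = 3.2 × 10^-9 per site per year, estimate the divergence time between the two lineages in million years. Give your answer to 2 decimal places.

Under the Kimura two-parameter model, d = −½ ln(1 − 2P − Q) − ¼ ln(1 − 2Q).
1 − 2P − Q = 0.126, giving −½ ln(0.126) = 1.035737.
1 − 2Q = 0.636, giving −¼ ln(0.636) = 0.113139.
d = 1.035737 + 0.113139 = 1.148876.
Under a molecular clock d = 2μt, so t = d/(2μ) = 1.148876 / (2 × 3.2 × 10^-9) = 179.51 million years.

179.51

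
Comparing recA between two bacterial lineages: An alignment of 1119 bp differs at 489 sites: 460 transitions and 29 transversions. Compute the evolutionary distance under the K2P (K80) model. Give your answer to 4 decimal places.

0.9555

P = 460/1119 ≈ 0.411081 and Q = 29/1119 ≈ 0.025916.
Under the Kimura two-parameter model, d = −½ ln(1 − 2P − Q) − ¼ ln(1 − 2Q).
1 − 2P − Q = 0.151922, giving −½ ln(0.151922) = 0.942194.
1 − 2Q = 0.948168, giving −¼ ln(0.948168) = 0.013306.
d = 0.942194 + 0.013306 = 0.955500.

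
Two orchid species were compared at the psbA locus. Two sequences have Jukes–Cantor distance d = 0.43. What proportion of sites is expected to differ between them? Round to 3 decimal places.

0.327

p = (3/4)(1 − e^(−4d/3)) = 0.75 × (1 − e^(-0.573333)) = 0.75 × (1 − 0.563644) = 0.327267.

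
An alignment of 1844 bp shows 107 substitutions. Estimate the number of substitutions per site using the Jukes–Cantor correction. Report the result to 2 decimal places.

p = 107/1844 ≈ 0.058026.
d = −(3/4) ln(1 − 4p/3) = −0.75 ln(1 − 0.077368) = −0.75 ln(0.922632)
  = −0.75 × (-0.080525) = 0.060394 substitutions/site.

0.06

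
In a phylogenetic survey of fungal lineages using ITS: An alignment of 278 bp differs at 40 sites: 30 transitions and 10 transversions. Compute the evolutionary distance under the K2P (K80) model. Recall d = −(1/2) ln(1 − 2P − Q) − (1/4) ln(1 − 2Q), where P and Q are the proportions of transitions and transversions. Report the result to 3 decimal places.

P = 30/278 ≈ 0.107914 and Q = 10/278 ≈ 0.035971.
Under the Kimura two-parameter model, d = −½ ln(1 − 2P − Q) − ¼ ln(1 − 2Q).
1 − 2P − Q = 0.748201, giving −½ ln(0.748201) = 0.145042.
1 − 2Q = 0.928058, giving −¼ ln(0.928058) = 0.018665.
d = 0.145042 + 0.018665 = 0.163707.

0.164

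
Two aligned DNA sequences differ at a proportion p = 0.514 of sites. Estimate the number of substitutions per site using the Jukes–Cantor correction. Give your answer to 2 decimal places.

0.87

d = −(3/4) ln(1 − 4p/3) = −0.75 ln(1 − 0.685333) = −0.75 ln(0.314667)
  = −0.75 × (-1.156240) = 0.867180 substitutions/site.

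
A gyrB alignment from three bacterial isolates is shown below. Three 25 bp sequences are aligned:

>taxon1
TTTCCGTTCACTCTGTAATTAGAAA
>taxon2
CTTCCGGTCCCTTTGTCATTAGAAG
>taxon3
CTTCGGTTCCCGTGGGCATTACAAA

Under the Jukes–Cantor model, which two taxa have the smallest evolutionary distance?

taxon1–taxon2: 6/25 differ, p = 0.240, d = 0.289.
taxon1–taxon3: 9/25 differ, p = 0.360, d = 0.490.
taxon2–taxon3: 7/25 differ, p = 0.280, d = 0.351.
The smallest distance is between taxon1 and taxon2.

taxon1 and taxon2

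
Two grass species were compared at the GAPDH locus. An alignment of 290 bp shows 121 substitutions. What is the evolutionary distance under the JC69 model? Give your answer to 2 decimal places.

0.61

p = 121/290 ≈ 0.417241.
d = −(3/4) ln(1 − 4p/3) = −0.75 ln(1 − 0.556321) = −0.75 ln(0.443679)
  = −0.75 × (-0.812654) = 0.609491 substitutions/site.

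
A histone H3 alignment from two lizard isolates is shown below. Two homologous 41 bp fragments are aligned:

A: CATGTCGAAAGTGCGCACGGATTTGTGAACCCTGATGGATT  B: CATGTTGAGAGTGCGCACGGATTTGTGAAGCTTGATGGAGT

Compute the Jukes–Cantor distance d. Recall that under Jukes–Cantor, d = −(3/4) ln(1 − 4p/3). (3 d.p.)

0.133

The sequences differ at 5 of 41 sites (6, 9, 30, 32, 40), so p = 5/41 ≈ 0.121951.
d = −(3/4) ln(1 − 4p/3) = −0.75 ln(1 − 0.162601) = −0.75 ln(0.837399)
  = −0.75 × (-0.177455) = 0.133091 substitutions/site.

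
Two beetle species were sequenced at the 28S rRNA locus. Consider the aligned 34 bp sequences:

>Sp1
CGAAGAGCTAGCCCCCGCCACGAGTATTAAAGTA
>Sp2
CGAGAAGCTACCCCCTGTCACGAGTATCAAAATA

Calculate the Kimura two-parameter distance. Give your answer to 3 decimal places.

0.256

Of 34 sites, 6 differences are transitions and 1 are transversions, so P = 6/34 ≈ 0.176471 and Q = 1/34 ≈ 0.029412.
Under the Kimura two-parameter model, d = −½ ln(1 − 2P − Q) − ¼ ln(1 − 2Q).
1 − 2P − Q = 0.617646, giving −½ ln(0.617646) = 0.240920.
1 − 2Q = 0.941176, giving −¼ ln(0.941176) = 0.015156.
d = 0.240920 + 0.015156 = 0.256076.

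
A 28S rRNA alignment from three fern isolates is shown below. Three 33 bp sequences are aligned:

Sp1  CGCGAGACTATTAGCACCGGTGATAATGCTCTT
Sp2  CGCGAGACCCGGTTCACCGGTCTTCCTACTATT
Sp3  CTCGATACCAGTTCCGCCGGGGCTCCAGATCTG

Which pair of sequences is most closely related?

Sp1–Sp2: 12/33 differ, p = 0.364, d = 0.497.
Sp1–Sp3: 14/33 differ, p = 0.424, d = 0.625.
Sp2–Sp3: 14/33 differ, p = 0.424, d = 0.625.
The smallest distance is between Sp1 and Sp2.

Sp1 and Sp2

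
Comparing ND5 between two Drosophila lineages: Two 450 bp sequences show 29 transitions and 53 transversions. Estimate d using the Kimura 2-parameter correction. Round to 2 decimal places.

0.21

P = 29/450 ≈ 0.064444 and Q = 53/450 ≈ 0.117778.
Under the Kimura two-parameter model, d = −½ ln(1 − 2P − Q) − ¼ ln(1 − 2Q).
1 − 2P − Q = 0.753334, giving −½ ln(0.753334) = 0.141623.
1 − 2Q = 0.764444, giving −¼ ln(0.764444) = 0.067152.
d = 0.141623 + 0.067152 = 0.208775.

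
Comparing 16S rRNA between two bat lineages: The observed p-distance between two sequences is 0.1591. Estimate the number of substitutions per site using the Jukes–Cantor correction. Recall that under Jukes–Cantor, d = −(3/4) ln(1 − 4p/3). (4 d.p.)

0.1788

d = −(3/4) ln(1 − 4p/3) = −0.75 ln(1 − 0.212133) = −0.75 ln(0.787867)
  = −0.75 × (-0.238426) = 0.178820 substitutions/site.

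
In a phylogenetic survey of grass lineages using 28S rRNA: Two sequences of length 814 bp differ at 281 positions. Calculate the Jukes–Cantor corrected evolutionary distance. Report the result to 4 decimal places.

p = 281/814 ≈ 0.345209.
d = −(3/4) ln(1 − 4p/3) = −0.75 ln(1 − 0.460279) = −0.75 ln(0.539721)
  = −0.75 × (-0.616703) = 0.462527 substitutions/site.

0.4625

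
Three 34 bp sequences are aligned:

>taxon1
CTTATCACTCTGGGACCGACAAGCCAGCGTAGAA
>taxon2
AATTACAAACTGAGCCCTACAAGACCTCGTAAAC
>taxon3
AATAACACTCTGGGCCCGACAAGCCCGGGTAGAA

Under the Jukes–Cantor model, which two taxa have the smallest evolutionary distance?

taxon1–taxon2: 14/34 differ, p = 0.412, d = 0.597.
taxon1–taxon3: 6/34 differ, p = 0.176, d = 0.201.
taxon2–taxon3: 10/34 differ, p = 0.294, d = 0.373.
The smallest distance is between taxon1 and taxon3.

taxon1 and taxon3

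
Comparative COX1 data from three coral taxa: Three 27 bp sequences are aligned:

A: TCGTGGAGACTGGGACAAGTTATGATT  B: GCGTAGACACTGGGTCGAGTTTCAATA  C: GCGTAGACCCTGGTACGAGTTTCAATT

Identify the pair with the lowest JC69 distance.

A–B: 9/27 differ, p = 0.333, d = 0.441.
A–C: 9/27 differ, p = 0.333, d = 0.441.
B–C: 4/27 differ, p = 0.148, d = 0.165.
The smallest distance is between B and C.

B and C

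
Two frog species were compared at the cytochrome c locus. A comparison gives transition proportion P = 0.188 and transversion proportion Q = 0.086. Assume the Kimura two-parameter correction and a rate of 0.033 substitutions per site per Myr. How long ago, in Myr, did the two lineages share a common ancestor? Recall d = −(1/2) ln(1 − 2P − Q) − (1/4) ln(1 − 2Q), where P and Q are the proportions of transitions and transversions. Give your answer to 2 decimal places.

5.41

Under the Kimura two-parameter model, d = −½ ln(1 − 2P − Q) − ¼ ln(1 − 2Q).
1 − 2P − Q = 0.538, giving −½ ln(0.538) = 0.309948.
1 − 2Q = 0.828, giving −¼ ln(0.828) = 0.047186.
d = 0.309948 + 0.047186 = 0.357134.
Under a molecular clock d = 2μt, so t = d/(2μ) = 0.357134 / (2 × 0.033) = 5.41 Myr.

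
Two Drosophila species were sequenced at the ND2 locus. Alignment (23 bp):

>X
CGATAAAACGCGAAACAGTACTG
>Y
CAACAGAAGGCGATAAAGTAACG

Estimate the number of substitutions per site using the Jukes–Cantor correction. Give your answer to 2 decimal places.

The sequences differ at 8 of 23 sites (2, 4, 6, 9, 14, 16, 21, 22), so p = 8/23 ≈ 0.347826.
d = −(3/4) ln(1 − 4p/3) = −0.75 ln(1 − 0.463768) = −0.75 ln(0.536232)
  = −0.75 × (-0.623188) = 0.467391 substitutions/site.

0.47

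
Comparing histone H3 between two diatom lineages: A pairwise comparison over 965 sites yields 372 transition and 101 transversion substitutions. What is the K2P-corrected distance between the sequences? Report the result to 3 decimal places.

1.101

P = 372/965 ≈ 0.385492 and Q = 101/965 ≈ 0.104663.
Under the Kimura two-parameter model, d = −½ ln(1 − 2P − Q) − ¼ ln(1 − 2Q).
1 − 2P − Q = 0.124353, giving −½ ln(0.124353) = 1.042315.
1 − 2Q = 0.790674, giving −¼ ln(0.790674) = 0.058717.
d = 1.042315 + 0.058717 = 1.101032.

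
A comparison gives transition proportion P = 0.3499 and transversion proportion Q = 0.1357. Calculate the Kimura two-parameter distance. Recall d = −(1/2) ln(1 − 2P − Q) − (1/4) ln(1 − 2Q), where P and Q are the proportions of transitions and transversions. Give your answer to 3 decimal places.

Under the Kimura two-parameter model, d = −½ ln(1 − 2P − Q) − ¼ ln(1 − 2Q).
1 − 2P − Q = 0.1645, giving −½ ln(0.1645) = 0.902422.
1 − 2Q = 0.7286, giving −¼ ln(0.7286) = 0.079158.
d = 0.902422 + 0.079158 = 0.981580.

0.982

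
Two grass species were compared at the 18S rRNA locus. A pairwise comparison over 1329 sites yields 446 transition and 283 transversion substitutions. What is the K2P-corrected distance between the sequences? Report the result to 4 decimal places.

1.2163

P = 446/1329 ≈ 0.335591 and Q = 283/1329 ≈ 0.212942.
Under the Kimura two-parameter model, d = −½ ln(1 − 2P − Q) − ¼ ln(1 − 2Q).
1 − 2P − Q = 0.115876, giving −½ ln(0.115876) = 1.077617.
1 − 2Q = 0.574116, giving −¼ ln(0.574116) = 0.138731.
d = 1.077617 + 0.138731 = 1.216348.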